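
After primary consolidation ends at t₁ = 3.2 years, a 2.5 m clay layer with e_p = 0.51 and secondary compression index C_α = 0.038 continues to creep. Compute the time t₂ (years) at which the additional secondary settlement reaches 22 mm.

t₂ ≈ 7.16 years

S_s = C_α·H/(1+e_p)·log₁₀(t₂/t₁) ⇒ log₁₀(t₂/t₁) = S_s·(1+e_p)/(C_α·H).
log₁₀(t₂/t₁) = 0.022 × (1+0.51) / (0.038×2.5) = 0.3497
t₂ = t₁ × 10^0.3497 = 3.2 × 2.237 = 7.159 years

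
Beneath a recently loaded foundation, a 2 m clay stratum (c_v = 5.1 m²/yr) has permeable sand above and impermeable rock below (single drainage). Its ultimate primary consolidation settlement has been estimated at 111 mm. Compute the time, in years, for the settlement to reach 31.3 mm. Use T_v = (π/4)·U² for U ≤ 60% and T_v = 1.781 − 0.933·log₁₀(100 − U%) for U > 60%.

t ≈ 0.049 years

Drainage path length: H_d = H = 2 m (single drainage).
U = S(t)/S_ult = 31.3/111 = 0.282.
U ≤ 60%: T_v = (π/4)·U² = (π/4)×0.28198² = 0.06245.
t = T_v·H_d²/c_v = 0.06245×2²/5.1 = 0.04898 years.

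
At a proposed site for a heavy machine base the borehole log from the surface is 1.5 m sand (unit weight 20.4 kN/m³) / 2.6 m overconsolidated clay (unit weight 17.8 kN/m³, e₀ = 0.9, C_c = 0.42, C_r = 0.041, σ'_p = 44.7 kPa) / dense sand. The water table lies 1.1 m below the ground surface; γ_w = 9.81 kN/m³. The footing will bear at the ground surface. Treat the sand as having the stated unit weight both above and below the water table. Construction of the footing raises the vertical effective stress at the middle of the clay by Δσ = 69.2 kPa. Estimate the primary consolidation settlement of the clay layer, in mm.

S_c ≈ 221 mm

Mid-depth of clay below the ground surface: z = 1.5 + 2.6/2 = 2.8 m.
Total vertical stress at mid-clay: σ_v = 20.4×1.5 + 17.8×1.3 = 53.74 kPa.
Pore pressure: u = 9.81×(2.8 − 1.1) = 16.677 kPa.
Initial effective stress: σ'_0 = σ_v − u = 53.74 − 16.677 = 37.063 kPa.
Final effective stress: σ'_f = 37.063 + 69.2 = 106.26 kPa.
σ'_f = 106.26 > σ'_p = 44.7 kPa, so the stress path crosses the preconsolidation pressure — recompression up to σ'_p, then virgin compression beyond:
S_c = H/(1+e₀)·[C_r·log₁₀(σ'_p/σ'_0) + C_c·log₁₀(σ'_f/σ'_p)]
    = 2.6/1.9 × [0.041×log₁₀(44.7/37.063) + 0.42×log₁₀(106.26/44.7)]
    = 1.3684 × [0.003336 + 0.15795] = 0.2207 m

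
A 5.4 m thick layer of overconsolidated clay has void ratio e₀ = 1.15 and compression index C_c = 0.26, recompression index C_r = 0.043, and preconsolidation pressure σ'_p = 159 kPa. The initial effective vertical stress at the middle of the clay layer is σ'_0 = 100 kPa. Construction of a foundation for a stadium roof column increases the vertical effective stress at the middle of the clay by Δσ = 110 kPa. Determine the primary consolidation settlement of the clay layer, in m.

Final effective stress: σ'_f = 100 + 110 = 210 kPa.
σ'_f = 210 > σ'_p = 159 kPa, so the stress path crosses the preconsolidation pressure — recompression up to σ'_p, then virgin compression beyond:
S_c = H/(1+e₀)·[C_r·log₁₀(σ'_p/σ'_0) + C_c·log₁₀(σ'_f/σ'_p)]
    = 5.4/2.15 × [0.043×log₁₀(159/100) + 0.26×log₁₀(210/159)]
    = 2.5116 × [0.0086601 + 0.031414] = 0.1007 m

S_c ≈ 0.101 m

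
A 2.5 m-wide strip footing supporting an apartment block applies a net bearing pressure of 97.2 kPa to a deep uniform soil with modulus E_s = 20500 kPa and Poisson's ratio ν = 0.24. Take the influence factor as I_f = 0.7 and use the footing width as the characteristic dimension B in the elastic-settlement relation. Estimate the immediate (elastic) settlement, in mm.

S_e ≈ 7.82 mm

Immediate (elastic) settlement: S_e = q·B·(1−ν²)/E_s · I_f.
S_e = 97.2 × 2.5 × (1 − 0.24²) / 20500 × 0.7
    = 97.2 × 2.5 × 0.9424 / 20500 × 0.7
    = 0.00782 m = 7.82 mm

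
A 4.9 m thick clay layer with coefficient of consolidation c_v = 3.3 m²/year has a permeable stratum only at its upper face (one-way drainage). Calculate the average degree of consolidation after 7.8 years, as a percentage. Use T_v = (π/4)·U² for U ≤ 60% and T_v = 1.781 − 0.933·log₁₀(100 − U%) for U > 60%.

U ≈ 94.2 %

Drainage path length: H_d = H = 4.9 m (single drainage).
T_v = c_v·t/H_d² = 3.3×7.8/4.9² = 1.0721.
T_v = 1.0721 corresponds to the U > 60% branch:
U = 1 − 10^((1.781 − T_v)/0.933)/100 = 0.9425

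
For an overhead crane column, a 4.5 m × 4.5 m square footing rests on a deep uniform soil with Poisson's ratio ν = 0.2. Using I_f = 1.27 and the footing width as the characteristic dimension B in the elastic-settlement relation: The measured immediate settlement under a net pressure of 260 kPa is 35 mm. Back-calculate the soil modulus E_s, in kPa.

E_s ≈ 40800 kPa

S_e = q·B·(1−ν²)/E_s · I_f  ⇒  E_s = q·B·(1−ν²)·I_f / S_e.
E_s = 260 × 4.5 × 0.96 × 1.27 / 0.035 = 40760 kPa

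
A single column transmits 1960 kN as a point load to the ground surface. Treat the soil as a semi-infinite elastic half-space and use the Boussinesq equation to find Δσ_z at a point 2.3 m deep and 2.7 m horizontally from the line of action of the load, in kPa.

Δσ_z ≈ 20.3 kPa

Boussinesq vertical stress below a point load on an elastic half-space:
Δσ_z = 3P/(2πz²) · [1 + (r/z)²]^(−5/2)
r/z = 2.7/2.3 = 1.1739; [1+(r/z)²]^(−5/2) = 0.11467.
Δσ_z = 3×1960/(2π×2.3²) × 0.11467 = 176.91 × 0.11467 = 20.29 kPa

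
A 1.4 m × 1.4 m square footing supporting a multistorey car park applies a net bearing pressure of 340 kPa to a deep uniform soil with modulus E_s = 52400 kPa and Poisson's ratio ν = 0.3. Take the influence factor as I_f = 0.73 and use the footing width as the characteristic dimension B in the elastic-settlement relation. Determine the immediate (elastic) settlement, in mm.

Immediate (elastic) settlement: S_e = q·B·(1−ν²)/E_s · I_f.
S_e = 340 × 1.4 × (1 − 0.3²) / 52400 × 0.73
    = 340 × 1.4 × 0.91 / 52400 × 0.73
    = 0.006034 m = 6.034 mm

S_e ≈ 6.03 mm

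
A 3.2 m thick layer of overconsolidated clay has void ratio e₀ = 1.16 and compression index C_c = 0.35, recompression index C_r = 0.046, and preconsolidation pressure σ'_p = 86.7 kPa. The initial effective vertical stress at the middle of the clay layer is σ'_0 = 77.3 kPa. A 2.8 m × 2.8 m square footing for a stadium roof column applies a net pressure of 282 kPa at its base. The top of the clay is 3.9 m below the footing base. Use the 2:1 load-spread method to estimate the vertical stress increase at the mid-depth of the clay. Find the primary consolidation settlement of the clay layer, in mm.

Mid-depth of clay below the footing base: z = 3.9 + 3.2/2 = 5.5 m.
Stress increase at mid-clay by the 2:1 spreading method:
Δσ = qBL/((B+z)(L+z)) = 282×2.8×2.8/((2.8+5.5)(2.8+5.5)) = 32.093 kPa
Final effective stress: σ'_f = 77.3 + 32.093 = 109.39 kPa.
σ'_f = 109.39 > σ'_p = 86.7 kPa, so the stress path crosses the preconsolidation pressure — recompression up to σ'_p, then virgin compression beyond:
S_c = H/(1+e₀)·[C_r·log₁₀(σ'_p/σ'_0) + C_c·log₁₀(σ'_f/σ'_p)]
    = 3.2/2.16 × [0.046×log₁₀(86.7/77.3) + 0.35×log₁₀(109.39/86.7)]
    = 1.4815 × [0.0022926 + 0.035335] = 0.05575 m

S_c ≈ 55.7 mm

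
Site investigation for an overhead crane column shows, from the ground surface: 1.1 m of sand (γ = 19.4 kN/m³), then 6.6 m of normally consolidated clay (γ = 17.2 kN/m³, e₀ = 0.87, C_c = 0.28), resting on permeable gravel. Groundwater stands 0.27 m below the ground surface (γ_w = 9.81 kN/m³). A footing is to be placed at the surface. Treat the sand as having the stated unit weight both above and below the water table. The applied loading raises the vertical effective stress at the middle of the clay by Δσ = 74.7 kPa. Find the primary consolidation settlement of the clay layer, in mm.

S_c ≈ 470 mm

Mid-depth of clay below the ground surface: z = 1.1 + 6.6/2 = 4.4 m.
Total vertical stress at mid-clay: σ_v = 19.4×1.1 + 17.2×3.3 = 78.1 kPa.
Pore pressure: u = 9.81×(4.4 − 0.27) = 40.515 kPa.
Initial effective stress: σ'_0 = σ_v − u = 78.1 − 40.515 = 37.585 kPa.
Final effective stress: σ'_f = σ'_0 + Δσ = 37.585 + 74.7 = 112.28 kPa.
Normally consolidated clay, so the full stress increment lies on the virgin compression line:
S_c = C_c·H/(1+e₀)·log₁₀(σ'_f/σ'_0) = 0.28×6.6/(1+0.87)×log₁₀(112.28/37.585)
    = 0.98824 × 0.47529 = 0.4697 m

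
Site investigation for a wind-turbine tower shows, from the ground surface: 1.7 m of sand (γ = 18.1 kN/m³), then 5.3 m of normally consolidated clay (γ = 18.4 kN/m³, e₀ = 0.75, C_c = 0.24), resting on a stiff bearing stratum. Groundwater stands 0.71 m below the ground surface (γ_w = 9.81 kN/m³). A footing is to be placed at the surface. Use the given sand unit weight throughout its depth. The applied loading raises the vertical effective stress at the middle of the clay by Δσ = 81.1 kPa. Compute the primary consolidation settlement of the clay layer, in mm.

Mid-depth of clay below the ground surface: z = 1.7 + 5.3/2 = 4.35 m.
Total vertical stress at mid-clay: σ_v = 18.1×1.7 + 18.4×2.65 = 79.53 kPa.
Pore pressure: u = 9.81×(4.35 − 0.71) = 35.708 kPa.
Initial effective stress: σ'_0 = σ_v − u = 79.53 − 35.708 = 43.822 kPa.
Final effective stress: σ'_f = σ'_0 + Δσ = 43.822 + 81.1 = 124.92 kPa.
Normally consolidated clay, so the full stress increment lies on the virgin compression line:
S_c = C_c·H/(1+e₀)·log₁₀(σ'_f/σ'_0) = 0.24×5.3/(1+0.75)×log₁₀(124.92/43.822)
    = 0.72686 × 0.45494 = 0.3307 m

S_c ≈ 331 mm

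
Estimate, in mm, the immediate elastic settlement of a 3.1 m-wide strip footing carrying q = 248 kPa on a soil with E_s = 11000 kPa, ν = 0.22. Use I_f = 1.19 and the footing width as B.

S_e ≈ 79.1 mm

Immediate (elastic) settlement: S_e = q·B·(1−ν²)/E_s · I_f.
S_e = 248 × 3.1 × (1 − 0.22²) / 11000 × 1.19
    = 248 × 3.1 × 0.9516 / 11000 × 1.19
    = 0.07914 m = 79.14 mm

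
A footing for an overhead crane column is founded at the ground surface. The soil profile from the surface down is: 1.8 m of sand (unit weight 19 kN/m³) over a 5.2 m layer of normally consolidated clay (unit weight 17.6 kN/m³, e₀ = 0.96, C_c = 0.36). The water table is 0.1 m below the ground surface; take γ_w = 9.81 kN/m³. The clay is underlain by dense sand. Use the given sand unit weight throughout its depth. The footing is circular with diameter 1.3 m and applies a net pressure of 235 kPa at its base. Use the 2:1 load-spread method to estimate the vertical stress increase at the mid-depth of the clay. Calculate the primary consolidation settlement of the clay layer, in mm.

Mid-depth of clay below the ground surface: z = 1.8 + 5.2/2 = 4.4 m.
Total vertical stress at mid-clay: σ_v = 19×1.8 + 17.6×2.6 = 79.96 kPa.
Pore pressure: u = 9.81×(4.4 − 0.1) = 42.183 kPa.
Initial effective stress: σ'_0 = σ_v − u = 79.96 − 42.183 = 37.777 kPa.
Stress increase at mid-clay by the 2:1 spreading method:
Δσ ≈ qD²/(D+z)² = 235×1.3²/(1.3+4.4)² = 12.224 kPa
Final effective stress: σ'_f = σ'_0 + Δσ = 37.777 + 12.224 = 50.001 kPa.
Normally consolidated clay, so the full stress increment lies on the virgin compression line:
S_c = C_c·H/(1+e₀)·log₁₀(σ'_f/σ'_0) = 0.36×5.2/(1+0.96)×log₁₀(50.001/37.777)
    = 0.9551 × 0.12175 = 0.1163 m

S_c ≈ 116 mm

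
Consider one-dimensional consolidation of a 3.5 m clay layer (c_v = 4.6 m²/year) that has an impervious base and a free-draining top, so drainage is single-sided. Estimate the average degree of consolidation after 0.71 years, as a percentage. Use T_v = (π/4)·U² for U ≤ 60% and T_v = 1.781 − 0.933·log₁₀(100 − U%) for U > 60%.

Drainage path length: H_d = H = 3.5 m (single drainage).
T_v = c_v·t/H_d² = 4.6×0.71/3.5² = 0.26661.
T_v = 0.26661 corresponds to the U ≤ 60% branch:
U = √(4T_v/π) = 0.5826

U ≈ 58.3 %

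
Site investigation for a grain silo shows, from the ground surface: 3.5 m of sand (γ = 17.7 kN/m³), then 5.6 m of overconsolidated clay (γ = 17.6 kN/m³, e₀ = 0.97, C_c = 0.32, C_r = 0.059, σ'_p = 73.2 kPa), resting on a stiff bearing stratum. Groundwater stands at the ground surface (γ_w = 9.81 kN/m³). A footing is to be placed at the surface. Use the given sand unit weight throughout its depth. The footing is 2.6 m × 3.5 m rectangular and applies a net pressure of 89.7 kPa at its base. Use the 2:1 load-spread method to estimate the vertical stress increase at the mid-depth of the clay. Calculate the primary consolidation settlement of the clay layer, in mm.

S_c ≈ 12.6 mm

Mid-depth of clay below the ground surface: z = 3.5 + 5.6/2 = 6.3 m.
Total vertical stress at mid-clay: σ_v = 17.7×3.5 + 17.6×2.8 = 111.23 kPa.
Pore pressure: u = 9.81×(6.3 − 0) = 61.803 kPa.
Initial effective stress: σ'_0 = σ_v − u = 111.23 − 61.803 = 49.427 kPa.
Stress increase at mid-clay by the 2:1 spreading method:
Δσ = qBL/((B+z)(L+z)) = 89.7×2.6×3.5/((2.6+6.3)(3.5+6.3)) = 9.3587 kPa
Final effective stress: σ'_f = 49.427 + 9.3587 = 58.786 kPa.
σ'_f = 58.786 ≤ σ'_p = 73.2 kPa, so the clay remains overconsolidated and only the recompression index applies:
S_c = C_r·H/(1+e₀)·log₁₀(σ'_f/σ'_0) = 0.059×5.6/1.97×log₁₀(58.786/49.427)
    = 0.16771 × 0.07531 = 0.01263 m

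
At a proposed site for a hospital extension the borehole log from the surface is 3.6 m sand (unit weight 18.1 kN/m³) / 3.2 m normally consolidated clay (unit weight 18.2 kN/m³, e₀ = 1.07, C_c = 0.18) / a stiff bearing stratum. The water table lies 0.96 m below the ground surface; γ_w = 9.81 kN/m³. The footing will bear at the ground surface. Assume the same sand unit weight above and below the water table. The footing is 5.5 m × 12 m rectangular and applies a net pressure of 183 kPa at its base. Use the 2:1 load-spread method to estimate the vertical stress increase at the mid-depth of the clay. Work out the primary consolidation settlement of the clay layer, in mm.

S_c ≈ 97.8 mm

Mid-depth of clay below the ground surface: z = 3.6 + 3.2/2 = 5.2 m.
Total vertical stress at mid-clay: σ_v = 18.1×3.6 + 18.2×1.6 = 94.28 kPa.
Pore pressure: u = 9.81×(5.2 − 0.96) = 41.594 kPa.
Initial effective stress: σ'_0 = σ_v − u = 94.28 − 41.594 = 52.686 kPa.
Stress increase at mid-clay by the 2:1 spreading method:
Δσ = qBL/((B+z)(L+z)) = 183×5.5×12/((5.5+5.2)(12+5.2)) = 65.627 kPa
Final effective stress: σ'_f = σ'_0 + Δσ = 52.686 + 65.627 = 118.31 kPa.
Normally consolidated clay, so the full stress increment lies on the virgin compression line:
S_c = C_c·H/(1+e₀)·log₁₀(σ'_f/σ'_0) = 0.18×3.2/(1+1.07)×log₁₀(118.31/52.686)
    = 0.27826 × 0.35133 = 0.09776 m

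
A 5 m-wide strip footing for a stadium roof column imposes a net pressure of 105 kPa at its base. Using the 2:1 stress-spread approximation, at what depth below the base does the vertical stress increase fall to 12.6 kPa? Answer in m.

2:1 spreading — at depth z the loaded area has grown by z in each plan dimension:
qB/(B+z) = Δσ_z ⇒ z = qB/Δσ_z − B = 105×5/12.6 − 5 = 36.67 m

z ≈ 36.7 m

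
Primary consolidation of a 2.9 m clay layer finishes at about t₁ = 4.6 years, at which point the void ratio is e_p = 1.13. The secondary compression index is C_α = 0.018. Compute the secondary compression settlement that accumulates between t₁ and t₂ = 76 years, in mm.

Secondary compression: S_s = C_α·H/(1+e_p)·log₁₀(t₂/t₁)
S_s = 0.018×2.9/(1+1.13)×log₁₀(76/4.6)
    = 0.02451 × 1.218 = 0.02985 m

S_s ≈ 29.9 mm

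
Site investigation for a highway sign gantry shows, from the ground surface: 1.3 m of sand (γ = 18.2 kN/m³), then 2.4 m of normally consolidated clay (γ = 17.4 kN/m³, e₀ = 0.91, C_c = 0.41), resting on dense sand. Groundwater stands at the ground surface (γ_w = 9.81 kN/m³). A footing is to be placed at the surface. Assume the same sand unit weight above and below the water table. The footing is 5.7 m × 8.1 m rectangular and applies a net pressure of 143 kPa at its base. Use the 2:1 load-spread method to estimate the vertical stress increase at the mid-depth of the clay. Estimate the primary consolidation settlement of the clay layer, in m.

Mid-depth of clay below the ground surface: z = 1.3 + 2.4/2 = 2.5 m.
Total vertical stress at mid-clay: σ_v = 18.2×1.3 + 17.4×1.2 = 44.54 kPa.
Pore pressure: u = 9.81×(2.5 − 0) = 24.525 kPa.
Initial effective stress: σ'_0 = σ_v − u = 44.54 − 24.525 = 20.015 kPa.
Stress increase at mid-clay by the 2:1 spreading method:
Δσ = qBL/((B+z)(L+z)) = 143×5.7×8.1/((5.7+2.5)(8.1+2.5)) = 75.958 kPa
Final effective stress: σ'_f = σ'_0 + Δσ = 20.015 + 75.958 = 95.973 kPa.
Normally consolidated clay, so the full stress increment lies on the virgin compression line:
S_c = C_c·H/(1+e₀)·log₁₀(σ'_f/σ'_0) = 0.41×2.4/(1+0.91)×log₁₀(95.973/20.015)
    = 0.51518 × 0.68079 = 0.3507 m

S_c ≈ 0.351 m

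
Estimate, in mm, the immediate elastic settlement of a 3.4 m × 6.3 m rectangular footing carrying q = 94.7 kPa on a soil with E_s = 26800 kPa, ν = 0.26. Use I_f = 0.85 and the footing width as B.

S_e ≈ 9.52 mm

Immediate (elastic) settlement: S_e = q·B·(1−ν²)/E_s · I_f.
S_e = 94.7 × 3.4 × (1 − 0.26²) / 26800 × 0.85
    = 94.7 × 3.4 × 0.9324 / 26800 × 0.85
    = 0.009522 m = 9.522 mm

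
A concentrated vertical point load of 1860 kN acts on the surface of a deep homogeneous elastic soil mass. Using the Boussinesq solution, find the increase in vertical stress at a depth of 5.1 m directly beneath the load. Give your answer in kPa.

Boussinesq vertical stress below a point load on an elastic half-space:
Δσ_z = 3P/(2πz²) · [1 + (r/z)²]^(−5/2)
r/z = 0/5.1 = 0; [1+(r/z)²]^(−5/2) = 1.
Δσ_z = 3×1860/(2π×5.1²) × 1 = 34.144 × 1 = 34.14 kPa

Δσ_z ≈ 34.1 kPa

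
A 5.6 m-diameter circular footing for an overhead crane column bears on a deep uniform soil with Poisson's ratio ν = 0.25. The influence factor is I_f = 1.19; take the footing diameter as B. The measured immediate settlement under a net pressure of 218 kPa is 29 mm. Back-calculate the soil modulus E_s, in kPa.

E_s ≈ 47000 kPa

S_e = q·B·(1−ν²)/E_s · I_f  ⇒  E_s = q·B·(1−ν²)·I_f / S_e.
E_s = 218 × 5.6 × 0.9375 × 1.19 / 0.029 = 46960 kPa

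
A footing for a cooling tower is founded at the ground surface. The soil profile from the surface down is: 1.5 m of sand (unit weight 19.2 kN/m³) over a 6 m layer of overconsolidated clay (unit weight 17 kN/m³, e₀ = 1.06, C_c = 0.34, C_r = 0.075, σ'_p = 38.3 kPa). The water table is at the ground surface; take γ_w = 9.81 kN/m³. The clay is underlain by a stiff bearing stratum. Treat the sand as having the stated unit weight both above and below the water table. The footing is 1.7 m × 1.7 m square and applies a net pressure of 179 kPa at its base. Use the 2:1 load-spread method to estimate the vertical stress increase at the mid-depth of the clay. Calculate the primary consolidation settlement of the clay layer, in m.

S_c ≈ 0.114 m

Mid-depth of clay below the ground surface: z = 1.5 + 6/2 = 4.5 m.
Total vertical stress at mid-clay: σ_v = 19.2×1.5 + 17×3 = 79.8 kPa.
Pore pressure: u = 9.81×(4.5 − 0) = 44.145 kPa.
Initial effective stress: σ'_0 = σ_v − u = 79.8 − 44.145 = 35.655 kPa.
Stress increase at mid-clay by the 2:1 spreading method:
Δσ = qBL/((B+z)(L+z)) = 179×1.7×1.7/((1.7+4.5)(1.7+4.5)) = 13.458 kPa
Final effective stress: σ'_f = 35.655 + 13.458 = 49.113 kPa.
σ'_f = 49.113 > σ'_p = 38.3 kPa, so the stress path crosses the preconsolidation pressure — recompression up to σ'_p, then virgin compression beyond:
S_c = H/(1+e₀)·[C_r·log₁₀(σ'_p/σ'_0) + C_c·log₁₀(σ'_f/σ'_p)]
    = 6/2.06 × [0.075×log₁₀(38.3/35.655) + 0.34×log₁₀(49.113/38.3)]
    = 2.9126 × [0.0023309 + 0.036719] = 0.1137 m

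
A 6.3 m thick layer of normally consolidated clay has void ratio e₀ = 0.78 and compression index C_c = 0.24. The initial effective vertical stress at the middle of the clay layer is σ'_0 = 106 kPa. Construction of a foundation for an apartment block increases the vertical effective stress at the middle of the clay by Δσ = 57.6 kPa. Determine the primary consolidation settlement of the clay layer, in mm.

S_c ≈ 160 mm

Final effective stress: σ'_f = σ'_0 + Δσ = 106 + 57.6 = 163.6 kPa.
Normally consolidated clay, so the full stress increment lies on the virgin compression line:
S_c = C_c·H/(1+e₀)·log₁₀(σ'_f/σ'_0) = 0.24×6.3/(1+0.78)×log₁₀(163.6/106)
    = 0.84944 × 0.18848 = 0.1601 m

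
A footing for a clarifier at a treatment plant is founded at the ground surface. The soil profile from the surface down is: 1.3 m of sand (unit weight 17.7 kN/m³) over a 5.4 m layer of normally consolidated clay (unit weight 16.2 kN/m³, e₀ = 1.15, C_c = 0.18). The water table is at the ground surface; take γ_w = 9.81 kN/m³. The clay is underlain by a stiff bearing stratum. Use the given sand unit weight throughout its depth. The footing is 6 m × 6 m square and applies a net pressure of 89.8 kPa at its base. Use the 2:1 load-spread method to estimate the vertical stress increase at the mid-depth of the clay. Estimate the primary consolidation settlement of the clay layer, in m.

Mid-depth of clay below the ground surface: z = 1.3 + 5.4/2 = 4 m.
Total vertical stress at mid-clay: σ_v = 17.7×1.3 + 16.2×2.7 = 66.75 kPa.
Pore pressure: u = 9.81×(4 − 0) = 39.24 kPa.
Initial effective stress: σ'_0 = σ_v − u = 66.75 − 39.24 = 27.51 kPa.
Stress increase at mid-clay by the 2:1 spreading method:
Δσ = qBL/((B+z)(L+z)) = 89.8×6×6/((6+4)(6+4)) = 32.328 kPa
Final effective stress: σ'_f = σ'_0 + Δσ = 27.51 + 32.328 = 59.838 kPa.
Normally consolidated clay, so the full stress increment lies on the virgin compression line:
S_c = C_c·H/(1+e₀)·log₁₀(σ'_f/σ'_0) = 0.18×5.4/(1+1.15)×log₁₀(59.838/27.51)
    = 0.45209 × 0.33749 = 0.1526 m

S_c ≈ 0.153 m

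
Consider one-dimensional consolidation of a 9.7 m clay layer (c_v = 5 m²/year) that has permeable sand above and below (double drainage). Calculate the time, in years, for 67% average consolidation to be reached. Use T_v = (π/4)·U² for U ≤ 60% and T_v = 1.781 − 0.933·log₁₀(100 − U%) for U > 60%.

t ≈ 1.71 years

Drainage path length: H_d = H/2 = 4.85 m (double drainage).
U > 60%: T_v = 1.781 − 0.933·log₁₀(100 − 67) = 0.36423.
t = T_v·H_d²/c_v = 0.36423×4.85²/5 = 1.714 years.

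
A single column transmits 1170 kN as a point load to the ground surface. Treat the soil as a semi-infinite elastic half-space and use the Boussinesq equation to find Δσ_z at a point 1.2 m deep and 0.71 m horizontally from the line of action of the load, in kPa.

Boussinesq vertical stress below a point load on an elastic half-space:
Δσ_z = 3P/(2πz²) · [1 + (r/z)²]^(−5/2)
r/z = 0.71/1.2 = 0.59167; [1+(r/z)²]^(−5/2) = 0.47218.
Δσ_z = 3×1170/(2π×1.2²) × 0.47218 = 387.94 × 0.47218 = 183.2 kPa

Δσ_z ≈ 183 kPa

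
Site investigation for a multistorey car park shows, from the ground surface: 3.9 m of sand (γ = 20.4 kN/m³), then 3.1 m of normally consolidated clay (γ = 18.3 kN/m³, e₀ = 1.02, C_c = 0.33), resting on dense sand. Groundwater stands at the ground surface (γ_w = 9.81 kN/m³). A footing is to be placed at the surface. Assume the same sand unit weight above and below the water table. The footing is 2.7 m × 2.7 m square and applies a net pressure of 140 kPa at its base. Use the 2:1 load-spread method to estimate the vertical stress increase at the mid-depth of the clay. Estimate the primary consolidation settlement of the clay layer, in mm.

S_c ≈ 54.7 mm

Mid-depth of clay below the ground surface: z = 3.9 + 3.1/2 = 5.45 m.
Total vertical stress at mid-clay: σ_v = 20.4×3.9 + 18.3×1.55 = 107.92 kPa.
Pore pressure: u = 9.81×(5.45 − 0) = 53.465 kPa.
Initial effective stress: σ'_0 = σ_v − u = 107.92 − 53.465 = 54.455 kPa.
Stress increase at mid-clay by the 2:1 spreading method:
Δσ = qBL/((B+z)(L+z)) = 140×2.7×2.7/((2.7+5.45)(2.7+5.45)) = 15.365 kPa
Final effective stress: σ'_f = σ'_0 + Δσ = 54.455 + 15.365 = 69.82 kPa.
Normally consolidated clay, so the full stress increment lies on the virgin compression line:
S_c = C_c·H/(1+e₀)·log₁₀(σ'_f/σ'_0) = 0.33×3.1/(1+1.02)×log₁₀(69.82/54.455)
    = 0.50644 × 0.10794 = 0.05467 m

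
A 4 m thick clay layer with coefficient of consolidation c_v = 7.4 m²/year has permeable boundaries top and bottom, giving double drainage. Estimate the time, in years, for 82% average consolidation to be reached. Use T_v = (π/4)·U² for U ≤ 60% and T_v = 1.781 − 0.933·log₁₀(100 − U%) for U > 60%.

t ≈ 0.33 years

Drainage path length: H_d = H/2 = 2 m (double drainage).
U > 60%: T_v = 1.781 − 0.933·log₁₀(100 − 82) = 0.60983.
t = T_v·H_d²/c_v = 0.60983×2²/7.4 = 0.3296 years.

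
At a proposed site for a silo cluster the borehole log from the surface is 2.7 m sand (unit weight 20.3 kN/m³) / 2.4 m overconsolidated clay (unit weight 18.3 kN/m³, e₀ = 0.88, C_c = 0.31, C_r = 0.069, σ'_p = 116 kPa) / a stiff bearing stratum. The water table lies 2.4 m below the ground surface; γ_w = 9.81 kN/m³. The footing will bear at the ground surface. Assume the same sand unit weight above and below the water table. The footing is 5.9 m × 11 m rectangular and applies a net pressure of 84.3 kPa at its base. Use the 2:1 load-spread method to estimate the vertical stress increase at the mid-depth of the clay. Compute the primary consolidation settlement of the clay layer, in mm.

S_c ≈ 18.1 mm

Mid-depth of clay below the ground surface: z = 2.7 + 2.4/2 = 3.9 m.
Total vertical stress at mid-clay: σ_v = 20.3×2.7 + 18.3×1.2 = 76.77 kPa.
Pore pressure: u = 9.81×(3.9 − 2.4) = 14.715 kPa.
Initial effective stress: σ'_0 = σ_v − u = 76.77 − 14.715 = 62.055 kPa.
Stress increase at mid-clay by the 2:1 spreading method:
Δσ = qBL/((B+z)(L+z)) = 84.3×5.9×11/((5.9+3.9)(11+3.9)) = 37.468 kPa
Final effective stress: σ'_f = 62.055 + 37.468 = 99.523 kPa.
σ'_f = 99.523 ≤ σ'_p = 116 kPa, so the clay remains overconsolidated and only the recompression index applies:
S_c = C_r·H/(1+e₀)·log₁₀(σ'_f/σ'_0) = 0.069×2.4/1.88×log₁₀(99.523/62.055)
    = 0.088085 × 0.20515 = 0.01807 m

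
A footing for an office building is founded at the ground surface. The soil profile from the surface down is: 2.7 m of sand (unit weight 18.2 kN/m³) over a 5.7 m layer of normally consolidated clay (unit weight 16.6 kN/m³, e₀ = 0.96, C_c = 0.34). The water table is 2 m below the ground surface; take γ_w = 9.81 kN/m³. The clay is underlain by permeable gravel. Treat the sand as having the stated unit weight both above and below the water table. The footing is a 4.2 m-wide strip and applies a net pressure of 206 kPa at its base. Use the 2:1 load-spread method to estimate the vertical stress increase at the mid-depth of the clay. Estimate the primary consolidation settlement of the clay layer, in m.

Mid-depth of clay below the ground surface: z = 2.7 + 5.7/2 = 5.55 m.
Total vertical stress at mid-clay: σ_v = 18.2×2.7 + 16.6×2.85 = 96.45 kPa.
Pore pressure: u = 9.81×(5.55 − 2) = 34.825 kPa.
Initial effective stress: σ'_0 = σ_v − u = 96.45 − 34.825 = 61.625 kPa.
Stress increase at mid-clay by the 2:1 spreading method:
Δσ = qB/(B+z) = 206×4.2/(4.2+5.55) = 88.738 kPa
Final effective stress: σ'_f = σ'_0 + Δσ = 61.625 + 88.738 = 150.36 kPa.
Normally consolidated clay, so the full stress increment lies on the virgin compression line:
S_c = C_c·H/(1+e₀)·log₁₀(σ'_f/σ'_0) = 0.34×5.7/(1+0.96)×log₁₀(150.36/61.625)
    = 0.98878 × 0.38738 = 0.383 m

S_c ≈ 0.383 m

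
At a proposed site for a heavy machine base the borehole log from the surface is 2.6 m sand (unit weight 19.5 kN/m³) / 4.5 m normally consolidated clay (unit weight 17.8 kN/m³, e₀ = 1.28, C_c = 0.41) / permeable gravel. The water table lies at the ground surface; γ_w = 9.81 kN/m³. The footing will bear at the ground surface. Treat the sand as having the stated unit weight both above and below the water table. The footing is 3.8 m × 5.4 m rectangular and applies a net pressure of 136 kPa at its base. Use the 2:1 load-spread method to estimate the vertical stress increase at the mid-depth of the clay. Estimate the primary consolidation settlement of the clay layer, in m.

S_c ≈ 0.192 m

Mid-depth of clay below the ground surface: z = 2.6 + 4.5/2 = 4.85 m.
Total vertical stress at mid-clay: σ_v = 19.5×2.6 + 17.8×2.25 = 90.75 kPa.
Pore pressure: u = 9.81×(4.85 − 0) = 47.578 kPa.
Initial effective stress: σ'_0 = σ_v − u = 90.75 − 47.578 = 43.172 kPa.
Stress increase at mid-clay by the 2:1 spreading method:
Δσ = qBL/((B+z)(L+z)) = 136×3.8×5.4/((3.8+4.85)(5.4+4.85)) = 31.476 kPa
Final effective stress: σ'_f = σ'_0 + Δσ = 43.172 + 31.476 = 74.648 kPa.
Normally consolidated clay, so the full stress increment lies on the virgin compression line:
S_c = C_c·H/(1+e₀)·log₁₀(σ'_f/σ'_0) = 0.41×4.5/(1+1.28)×log₁₀(74.648/43.172)
    = 0.80921 × 0.23782 = 0.1924 m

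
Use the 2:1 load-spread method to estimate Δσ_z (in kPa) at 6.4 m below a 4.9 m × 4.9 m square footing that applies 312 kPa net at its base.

Δσ_z ≈ 58.7 kPa

By the 2:1 method the load spreads at 1 horizontal : 2 vertical, so at depth z the loaded area has grown by z in each plan dimension:
Δσ = qBL/((B+z)(L+z)) = 312×4.9×4.9/((4.9+6.4)(4.9+6.4)) = 58.666 kPa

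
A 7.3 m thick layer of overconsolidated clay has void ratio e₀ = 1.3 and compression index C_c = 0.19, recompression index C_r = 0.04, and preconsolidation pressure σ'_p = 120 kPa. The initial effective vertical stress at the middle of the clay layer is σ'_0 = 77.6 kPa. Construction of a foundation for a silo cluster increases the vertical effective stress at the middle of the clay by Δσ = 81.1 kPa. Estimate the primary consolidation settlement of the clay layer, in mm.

S_c ≈ 97.2 mm

Final effective stress: σ'_f = 77.6 + 81.1 = 158.7 kPa.
σ'_f = 158.7 > σ'_p = 120 kPa, so the stress path crosses the preconsolidation pressure — recompression up to σ'_p, then virgin compression beyond:
S_c = H/(1+e₀)·[C_r·log₁₀(σ'_p/σ'_0) + C_c·log₁₀(σ'_f/σ'_p)]
    = 7.3/2.3 × [0.04×log₁₀(120/77.6) + 0.19×log₁₀(158.7/120)]
    = 3.1739 × [0.0075728 + 0.023065] = 0.09724 m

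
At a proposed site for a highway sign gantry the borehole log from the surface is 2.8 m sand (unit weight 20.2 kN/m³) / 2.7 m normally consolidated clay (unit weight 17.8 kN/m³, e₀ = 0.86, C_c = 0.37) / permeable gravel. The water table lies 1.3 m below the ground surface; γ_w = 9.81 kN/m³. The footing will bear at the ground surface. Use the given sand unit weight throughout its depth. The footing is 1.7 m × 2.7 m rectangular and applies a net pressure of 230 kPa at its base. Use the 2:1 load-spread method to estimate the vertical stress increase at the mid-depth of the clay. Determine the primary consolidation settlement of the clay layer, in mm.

S_c ≈ 94.7 mm

Mid-depth of clay below the ground surface: z = 2.8 + 2.7/2 = 4.15 m.
Total vertical stress at mid-clay: σ_v = 20.2×2.8 + 17.8×1.35 = 80.59 kPa.
Pore pressure: u = 9.81×(4.15 − 1.3) = 27.959 kPa.
Initial effective stress: σ'_0 = σ_v − u = 80.59 − 27.959 = 52.631 kPa.
Stress increase at mid-clay by the 2:1 spreading method:
Δσ = qBL/((B+z)(L+z)) = 230×1.7×2.7/((1.7+4.15)(2.7+4.15)) = 26.345 kPa
Final effective stress: σ'_f = σ'_0 + Δσ = 52.631 + 26.345 = 78.976 kPa.
Normally consolidated clay, so the full stress increment lies on the virgin compression line:
S_c = C_c·H/(1+e₀)·log₁₀(σ'_f/σ'_0) = 0.37×2.7/(1+0.86)×log₁₀(78.976/52.631)
    = 0.5371 × 0.17625 = 0.09466 m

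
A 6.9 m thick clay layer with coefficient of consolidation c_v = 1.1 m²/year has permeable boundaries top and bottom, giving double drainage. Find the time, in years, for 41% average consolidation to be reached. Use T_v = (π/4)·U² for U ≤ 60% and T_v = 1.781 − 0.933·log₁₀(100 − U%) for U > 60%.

Drainage path length: H_d = H/2 = 3.45 m (double drainage).
U ≤ 60%: T_v = (π/4)·U² = (π/4)×0.41² = 0.13203.
t = T_v·H_d²/c_v = 0.13203×3.45²/1.1 = 1.429 years.

t ≈ 1.43 years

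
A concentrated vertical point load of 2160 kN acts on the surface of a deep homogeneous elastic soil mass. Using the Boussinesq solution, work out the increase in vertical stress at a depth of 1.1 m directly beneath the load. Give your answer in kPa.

Δσ_z ≈ 852 kPa

Boussinesq vertical stress below a point load on an elastic half-space:
Δσ_z = 3P/(2πz²) · [1 + (r/z)²]^(−5/2)
r/z = 0/1.1 = 0; [1+(r/z)²]^(−5/2) = 1.
Δσ_z = 3×2160/(2π×1.1²) × 1 = 852.33 × 1 = 852.3 kPa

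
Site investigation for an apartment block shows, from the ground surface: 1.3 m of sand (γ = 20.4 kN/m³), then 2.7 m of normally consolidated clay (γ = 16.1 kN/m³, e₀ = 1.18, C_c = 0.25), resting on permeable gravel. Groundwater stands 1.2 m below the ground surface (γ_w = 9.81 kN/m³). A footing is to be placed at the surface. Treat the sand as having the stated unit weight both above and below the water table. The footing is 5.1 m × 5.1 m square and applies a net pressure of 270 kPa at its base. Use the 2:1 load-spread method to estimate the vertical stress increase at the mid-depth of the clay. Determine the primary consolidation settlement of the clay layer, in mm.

S_c ≈ 200 mm

Mid-depth of clay below the ground surface: z = 1.3 + 2.7/2 = 2.65 m.
Total vertical stress at mid-clay: σ_v = 20.4×1.3 + 16.1×1.35 = 48.255 kPa.
Pore pressure: u = 9.81×(2.65 − 1.2) = 14.225 kPa.
Initial effective stress: σ'_0 = σ_v − u = 48.255 − 14.225 = 34.03 kPa.
Stress increase at mid-clay by the 2:1 spreading method:
Δσ = qBL/((B+z)(L+z)) = 270×5.1×5.1/((5.1+2.65)(5.1+2.65)) = 116.92 kPa
Final effective stress: σ'_f = σ'_0 + Δσ = 34.03 + 116.92 = 150.95 kPa.
Normally consolidated clay, so the full stress increment lies on the virgin compression line:
S_c = C_c·H/(1+e₀)·log₁₀(σ'_f/σ'_0) = 0.25×2.7/(1+1.18)×log₁₀(150.95/34.03)
    = 0.30963 × 0.64697 = 0.2003 m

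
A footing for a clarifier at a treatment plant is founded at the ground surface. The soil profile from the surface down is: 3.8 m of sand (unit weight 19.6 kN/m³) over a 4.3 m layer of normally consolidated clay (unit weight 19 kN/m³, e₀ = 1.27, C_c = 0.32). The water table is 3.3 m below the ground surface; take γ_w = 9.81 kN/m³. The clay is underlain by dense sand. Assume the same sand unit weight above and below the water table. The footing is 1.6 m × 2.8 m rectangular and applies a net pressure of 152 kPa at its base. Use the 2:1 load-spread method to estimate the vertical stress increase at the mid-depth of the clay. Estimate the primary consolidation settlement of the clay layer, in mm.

S_c ≈ 28.7 mm

Mid-depth of clay below the ground surface: z = 3.8 + 4.3/2 = 5.95 m.
Total vertical stress at mid-clay: σ_v = 19.6×3.8 + 19×2.15 = 115.33 kPa.
Pore pressure: u = 9.81×(5.95 − 3.3) = 25.997 kPa.
Initial effective stress: σ'_0 = σ_v − u = 115.33 − 25.997 = 89.333 kPa.
Stress increase at mid-clay by the 2:1 spreading method:
Δσ = qBL/((B+z)(L+z)) = 152×1.6×2.8/((1.6+5.95)(2.8+5.95)) = 10.308 kPa
Final effective stress: σ'_f = σ'_0 + Δσ = 89.333 + 10.308 = 99.641 kPa.
Normally consolidated clay, so the full stress increment lies on the virgin compression line:
S_c = C_c·H/(1+e₀)·log₁₀(σ'_f/σ'_0) = 0.32×4.3/(1+1.27)×log₁₀(99.641/89.333)
    = 0.60617 × 0.047426 = 0.02875 m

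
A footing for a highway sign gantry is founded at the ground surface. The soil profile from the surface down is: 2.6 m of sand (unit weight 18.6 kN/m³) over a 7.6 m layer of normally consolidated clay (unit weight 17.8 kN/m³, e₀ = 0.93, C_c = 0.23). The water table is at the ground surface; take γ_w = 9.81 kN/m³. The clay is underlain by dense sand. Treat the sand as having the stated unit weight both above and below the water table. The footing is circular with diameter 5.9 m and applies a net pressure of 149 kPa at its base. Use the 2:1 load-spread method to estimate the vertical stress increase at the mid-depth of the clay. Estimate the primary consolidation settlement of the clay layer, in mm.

S_c ≈ 196 mm

Mid-depth of clay below the ground surface: z = 2.6 + 7.6/2 = 6.4 m.
Total vertical stress at mid-clay: σ_v = 18.6×2.6 + 17.8×3.8 = 116 kPa.
Pore pressure: u = 9.81×(6.4 − 0) = 62.784 kPa.
Initial effective stress: σ'_0 = σ_v − u = 116 − 62.784 = 53.216 kPa.
Stress increase at mid-clay by the 2:1 spreading method:
Δσ ≈ qD²/(D+z)² = 149×5.9²/(5.9+6.4)² = 34.283 kPa
Final effective stress: σ'_f = σ'_0 + Δσ = 53.216 + 34.283 = 87.499 kPa.
Normally consolidated clay, so the full stress increment lies on the virgin compression line:
S_c = C_c·H/(1+e₀)·log₁₀(σ'_f/σ'_0) = 0.23×7.6/(1+0.93)×log₁₀(87.499/53.216)
    = 0.9057 × 0.21596 = 0.1956 m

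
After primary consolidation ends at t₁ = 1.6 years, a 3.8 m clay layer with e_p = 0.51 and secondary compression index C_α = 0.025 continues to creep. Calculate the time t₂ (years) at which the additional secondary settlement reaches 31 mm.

S_s = C_α·H/(1+e_p)·log₁₀(t₂/t₁) ⇒ log₁₀(t₂/t₁) = S_s·(1+e_p)/(C_α·H).
log₁₀(t₂/t₁) = 0.031 × (1+0.51) / (0.025×3.8) = 0.4927
t₂ = t₁ × 10^0.4927 = 1.6 × 3.11 = 4.976 years

t₂ ≈ 4.98 years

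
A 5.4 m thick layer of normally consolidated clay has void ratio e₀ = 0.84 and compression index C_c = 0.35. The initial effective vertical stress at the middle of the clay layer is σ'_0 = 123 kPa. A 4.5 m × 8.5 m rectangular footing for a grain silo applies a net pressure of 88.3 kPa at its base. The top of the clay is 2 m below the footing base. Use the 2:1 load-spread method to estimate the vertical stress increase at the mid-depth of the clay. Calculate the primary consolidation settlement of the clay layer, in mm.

S_c ≈ 90.9 mm

Mid-depth of clay below the footing base: z = 2 + 5.4/2 = 4.7 m.
Stress increase at mid-clay by the 2:1 spreading method:
Δσ = qBL/((B+z)(L+z)) = 88.3×4.5×8.5/((4.5+4.7)(8.5+4.7)) = 27.812 kPa
Final effective stress: σ'_f = σ'_0 + Δσ = 123 + 27.812 = 150.81 kPa.
Normally consolidated clay, so the full stress increment lies on the virgin compression line:
S_c = C_c·H/(1+e₀)·log₁₀(σ'_f/σ'_0) = 0.35×5.4/(1+0.84)×log₁₀(150.81/123)
    = 1.0272 × 0.088525 = 0.09093 m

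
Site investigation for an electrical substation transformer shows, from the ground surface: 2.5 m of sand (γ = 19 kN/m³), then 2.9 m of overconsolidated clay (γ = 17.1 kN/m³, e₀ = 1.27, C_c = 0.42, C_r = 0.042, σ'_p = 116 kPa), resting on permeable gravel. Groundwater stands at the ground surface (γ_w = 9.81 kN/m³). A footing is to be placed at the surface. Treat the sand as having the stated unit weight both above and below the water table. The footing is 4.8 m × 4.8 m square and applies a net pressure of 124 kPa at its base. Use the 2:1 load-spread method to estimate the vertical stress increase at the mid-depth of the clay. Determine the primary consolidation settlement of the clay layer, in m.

Mid-depth of clay below the ground surface: z = 2.5 + 2.9/2 = 3.95 m.
Total vertical stress at mid-clay: σ_v = 19×2.5 + 17.1×1.45 = 72.295 kPa.
Pore pressure: u = 9.81×(3.95 − 0) = 38.75 kPa.
Initial effective stress: σ'_0 = σ_v − u = 72.295 − 38.75 = 33.545 kPa.
Stress increase at mid-clay by the 2:1 spreading method:
Δσ = qBL/((B+z)(L+z)) = 124×4.8×4.8/((4.8+3.95)(4.8+3.95)) = 37.315 kPa
Final effective stress: σ'_f = 33.545 + 37.315 = 70.86 kPa.
σ'_f = 70.86 ≤ σ'_p = 116 kPa, so the clay remains overconsolidated and only the recompression index applies:
S_c = C_r·H/(1+e₀)·log₁₀(σ'_f/σ'_0) = 0.042×2.9/2.27×log₁₀(70.86/33.545)
    = 0.053655 × 0.32477 = 0.01743 m

S_c ≈ 0.0174 m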